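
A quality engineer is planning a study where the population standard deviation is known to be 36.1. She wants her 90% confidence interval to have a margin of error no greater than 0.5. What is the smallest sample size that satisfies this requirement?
n ≥ 14107

For margin E ≤ 0.5:
n ≥ (z* · σ / E)²
n ≥ (1.645 · 36.1 / 0.5)²
n ≥ 14106.08

Minimum n = 14107 (rounding up)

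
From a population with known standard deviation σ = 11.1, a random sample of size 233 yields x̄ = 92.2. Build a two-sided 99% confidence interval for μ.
(90.33, 94.07)

z-interval (σ known):
z* = 2.576 for 99% confidence

Margin of error = z* · σ/√n = 2.576 · 11.1/√233 = 1.87

CI: (92.2 - 1.87, 92.2 + 1.87) = (90.33, 94.07)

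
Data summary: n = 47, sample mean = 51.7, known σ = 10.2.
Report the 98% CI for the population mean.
(48.24, 55.16)

z-interval (σ known):
z* = 2.326 for 98% confidence

Margin of error = z* · σ/√n = 2.326 · 10.2/√47 = 3.46

CI: (51.7 - 3.46, 51.7 + 3.46) = (48.24, 55.16)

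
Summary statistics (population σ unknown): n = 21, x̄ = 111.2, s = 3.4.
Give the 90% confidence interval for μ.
(109.92, 112.48)

t-interval (σ unknown):
df = n - 1 = 20
t* = 1.725 for 90% confidence

Margin of error = t* · s/√n = 1.725 · 3.4/√21 = 1.28

CI: (109.92, 112.48)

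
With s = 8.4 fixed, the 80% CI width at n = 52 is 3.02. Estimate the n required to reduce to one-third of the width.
n ≈ 468

CI width ∝ 1/√n
To reduce width by factor 3, need √n to grow by 3 → need 3² = 9 times as many samples.

Current: n = 52, width = 3.02
New: n = 468, width ≈ 1.00

Width reduced by factor of 3.02/1.00 = 3.02.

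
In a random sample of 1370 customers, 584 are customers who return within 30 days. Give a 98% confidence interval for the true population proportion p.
(0.395, 0.457)

Proportion CI:
p̂ = 584/1370 = 0.42628
SE = √(p̂(1-p̂)/n) = √(0.42628 · 0.57372 / 1370) = 0.01336

z* = 2.326
Margin = z* · SE = 2.326 · 0.01336 = 0.0311

CI: 0.42628 ± 0.0311 = (0.395, 0.457)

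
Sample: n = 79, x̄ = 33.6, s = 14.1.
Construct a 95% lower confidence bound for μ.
μ ≥ 30.96

Lower bound (one-sided):
t* = 1.665 (one-sided for 95%)
Lower bound = x̄ - t* · s/√n = 33.6 - 1.665 · 14.1/√79 = 30.96

We are 95% confident that μ ≥ 30.96.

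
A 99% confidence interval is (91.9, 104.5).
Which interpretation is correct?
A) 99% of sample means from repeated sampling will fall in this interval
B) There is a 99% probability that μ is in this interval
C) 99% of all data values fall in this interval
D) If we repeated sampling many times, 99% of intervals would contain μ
D

A) Wrong — coverage applies to intervals containing μ, not to future x̄ values.
B) Wrong — μ is fixed; the randomness lives in the interval, not in μ.
C) Wrong — a CI is about the parameter μ, not individual data values.
D) Correct — this is the frequentist long-run coverage interpretation.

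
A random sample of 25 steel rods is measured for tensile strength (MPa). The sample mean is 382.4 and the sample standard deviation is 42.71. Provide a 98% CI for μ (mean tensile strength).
(361.11, 403.69)

t-interval (σ unknown):
df = n - 1 = 24
t* = 2.492 for 98% confidence

Margin of error = t* · s/√n = 2.492 · 42.71/√25 = 21.29

CI: (361.11, 403.69)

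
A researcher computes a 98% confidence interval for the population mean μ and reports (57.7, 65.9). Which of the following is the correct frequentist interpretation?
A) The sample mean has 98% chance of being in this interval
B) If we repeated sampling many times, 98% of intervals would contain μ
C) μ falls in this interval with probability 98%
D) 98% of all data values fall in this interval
B

A) Wrong — x̄ is observed and sits in the interval by construction.
B) Correct — this is the frequentist long-run coverage interpretation.
C) Wrong — μ is fixed; the randomness lives in the interval, not in μ.
D) Wrong — a CI is about the parameter μ, not individual data values.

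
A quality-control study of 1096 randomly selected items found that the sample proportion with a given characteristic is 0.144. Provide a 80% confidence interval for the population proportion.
(0.130, 0.158)

Proportion CI:
SE = √(p̂(1-p̂)/n) = √(0.144 · 0.856 / 1096) = 0.01061

z* = 1.282
Margin = z* · SE = 1.282 · 0.01061 = 0.0136

CI: 0.144 ± 0.0136 = (0.130, 0.158)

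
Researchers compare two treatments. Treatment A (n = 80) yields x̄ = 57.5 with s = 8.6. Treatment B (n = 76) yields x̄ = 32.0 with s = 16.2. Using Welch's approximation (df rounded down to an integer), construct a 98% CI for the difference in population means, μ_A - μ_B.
(20.56, 30.44)

Difference: x̄₁ - x̄₂ = 25.50
SE = √(s₁²/n₁ + s₂²/n₂) = √(8.6²/80 + 16.2²/76) = 2.0923
df = 112.86 → 112 (Welch–Satterthwaite, rounded down)
t* = 2.360

CI: 25.50 ± 2.360 · 2.0923 = 25.50 ± 4.94 = (20.56, 30.44)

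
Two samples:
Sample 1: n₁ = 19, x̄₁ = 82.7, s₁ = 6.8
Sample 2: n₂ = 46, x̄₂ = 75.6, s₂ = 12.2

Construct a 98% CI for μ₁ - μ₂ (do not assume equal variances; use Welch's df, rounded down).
(1.40, 12.80)

Difference: x̄₁ - x̄₂ = 7.10
SE = √(s₁²/n₁ + s₂²/n₂) = √(6.8²/19 + 12.2²/46) = 2.3810
df = 57.22 → 57 (Welch–Satterthwaite, rounded down)
t* = 2.394

CI: 7.10 ± 2.394 · 2.3810 = 7.10 ± 5.70 = (1.40, 12.80)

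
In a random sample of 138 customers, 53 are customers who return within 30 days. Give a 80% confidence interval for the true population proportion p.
(0.331, 0.437)

Proportion CI:
p̂ = 53/138 = 0.38406
SE = √(p̂(1-p̂)/n) = √(0.38406 · 0.61594 / 138) = 0.04140

z* = 1.282
Margin = z* · SE = 1.282 · 0.04140 = 0.0531

CI: 0.38406 ± 0.0531 = (0.331, 0.437)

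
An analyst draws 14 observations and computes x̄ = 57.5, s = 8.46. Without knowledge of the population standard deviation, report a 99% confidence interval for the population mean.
(50.69, 64.31)

t-interval (σ unknown):
df = n - 1 = 13
t* = 3.012 for 99% confidence

Margin of error = t* · s/√n = 3.012 · 8.46/√14 = 6.81

CI: (50.69, 64.31)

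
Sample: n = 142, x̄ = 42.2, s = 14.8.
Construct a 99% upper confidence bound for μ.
μ ≤ 45.12

Upper bound (one-sided):
t* = 2.353 (one-sided for 99%)
Upper bound = x̄ + t* · s/√n = 42.2 + 2.353 · 14.8/√142 = 45.12

We are 99% confident that μ ≤ 45.12.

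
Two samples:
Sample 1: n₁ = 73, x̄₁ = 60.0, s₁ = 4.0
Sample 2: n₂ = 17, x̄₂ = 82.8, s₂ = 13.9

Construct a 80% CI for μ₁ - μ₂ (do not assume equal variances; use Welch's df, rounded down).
(-27.35, -18.25)

Difference: x̄₁ - x̄₂ = -22.80
SE = √(s₁²/n₁ + s₂²/n₂) = √(4.0²/73 + 13.9²/17) = 3.4036
df = 16.62 → 16 (Welch–Satterthwaite, rounded down)
t* = 1.337

CI: -22.80 ± 1.337 · 3.4036 = -22.80 ± 4.55 = (-27.35, -18.25)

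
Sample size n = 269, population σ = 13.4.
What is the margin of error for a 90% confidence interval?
Margin of error = 1.34

Margin of error = z* · σ/√n
= 1.645 · 13.4/√269
= 1.645 · 13.4/16.4012
= 1.34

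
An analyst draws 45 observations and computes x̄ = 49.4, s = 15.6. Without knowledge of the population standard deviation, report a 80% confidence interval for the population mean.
(46.37, 52.43)

t-interval (σ unknown):
df = n - 1 = 44
t* = 1.301 for 80% confidence

Margin of error = t* · s/√n = 1.301 · 15.6/√45 = 3.03

CI: (46.37, 52.43)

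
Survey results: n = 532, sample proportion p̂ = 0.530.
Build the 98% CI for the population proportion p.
(0.480, 0.580)

Proportion CI:
SE = √(p̂(1-p̂)/n) = √(0.530 · 0.470 / 532) = 0.02164

z* = 2.326
Margin = z* · SE = 2.326 · 0.02164 = 0.0503

CI: 0.530 ± 0.0503 = (0.480, 0.580)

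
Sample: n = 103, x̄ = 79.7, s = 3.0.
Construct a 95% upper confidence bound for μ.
μ ≤ 80.19

Upper bound (one-sided):
t* = 1.660 (one-sided for 95%)
Upper bound = x̄ + t* · s/√n = 79.7 + 1.660 · 3.0/√103 = 80.19

We are 95% confident that μ ≤ 80.19.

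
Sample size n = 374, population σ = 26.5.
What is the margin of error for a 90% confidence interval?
Margin of error = 2.25

Margin of error = z* · σ/√n
= 1.645 · 26.5/√374
= 1.645 · 26.5/19.3391
= 2.25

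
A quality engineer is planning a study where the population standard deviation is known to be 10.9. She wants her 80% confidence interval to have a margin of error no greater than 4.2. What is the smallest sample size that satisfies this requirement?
n ≥ 12

For margin E ≤ 4.2:
n ≥ (z* · σ / E)²
n ≥ (1.282 · 10.9 / 4.2)²
n ≥ 11.07

Minimum n = 12 (rounding up)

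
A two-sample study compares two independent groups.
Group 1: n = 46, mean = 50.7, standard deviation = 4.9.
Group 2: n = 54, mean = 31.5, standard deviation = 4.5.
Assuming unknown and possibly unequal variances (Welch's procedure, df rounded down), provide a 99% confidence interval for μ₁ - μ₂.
(16.71, 21.69)

Difference: x̄₁ - x̄₂ = 19.20
SE = √(s₁²/n₁ + s₂²/n₂) = √(4.9²/46 + 4.5²/54) = 0.9471
df = 92.40 → 92 (Welch–Satterthwaite, rounded down)
t* = 2.630

CI: 19.20 ± 2.630 · 0.9471 = 19.20 ± 2.49 = (16.71, 21.69)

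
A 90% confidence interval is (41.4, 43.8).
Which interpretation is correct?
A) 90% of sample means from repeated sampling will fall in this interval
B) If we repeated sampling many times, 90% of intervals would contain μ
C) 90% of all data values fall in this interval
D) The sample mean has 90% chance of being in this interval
B

A) Wrong — coverage applies to intervals containing μ, not to future x̄ values.
B) Correct — this is the frequentist long-run coverage interpretation.
C) Wrong — a CI is about the parameter μ, not individual data values.
D) Wrong — x̄ is observed and sits in the interval by construction.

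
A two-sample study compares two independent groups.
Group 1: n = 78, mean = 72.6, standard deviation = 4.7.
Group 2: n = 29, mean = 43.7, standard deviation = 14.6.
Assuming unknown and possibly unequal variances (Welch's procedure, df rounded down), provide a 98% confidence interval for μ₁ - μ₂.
(22.11, 35.69)

Difference: x̄₁ - x̄₂ = 28.90
SE = √(s₁²/n₁ + s₂²/n₂) = √(4.7²/78 + 14.6²/29) = 2.7629
df = 30.18 → 30 (Welch–Satterthwaite, rounded down)
t* = 2.457

CI: 28.90 ± 2.457 · 2.7629 = 28.90 ± 6.79 = (22.11, 35.69)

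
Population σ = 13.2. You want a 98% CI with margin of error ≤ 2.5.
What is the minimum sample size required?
n ≥ 151

For margin E ≤ 2.5:
n ≥ (z* · σ / E)²
n ≥ (2.326 · 13.2 / 2.5)²
n ≥ 150.83

Minimum n = 151 (rounding up)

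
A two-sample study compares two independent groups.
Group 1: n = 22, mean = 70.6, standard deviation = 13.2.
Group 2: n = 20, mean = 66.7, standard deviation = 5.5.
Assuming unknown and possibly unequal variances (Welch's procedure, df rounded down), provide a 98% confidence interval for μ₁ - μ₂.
(-3.68, 11.48)

Difference: x̄₁ - x̄₂ = 3.90
SE = √(s₁²/n₁ + s₂²/n₂) = √(13.2²/22 + 5.5²/20) = 3.0712
df = 28.63 → 28 (Welch–Satterthwaite, rounded down)
t* = 2.467

CI: 3.90 ± 2.467 · 3.0712 = 3.90 ± 7.58 = (-3.68, 11.48)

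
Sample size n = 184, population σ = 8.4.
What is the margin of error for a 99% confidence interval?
Margin of error = 1.60

Margin of error = z* · σ/√n
= 2.576 · 8.4/√184
= 2.576 · 8.4/13.5647
= 1.60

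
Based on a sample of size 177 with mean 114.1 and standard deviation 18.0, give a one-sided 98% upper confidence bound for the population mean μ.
μ ≤ 116.90

Upper bound (one-sided):
t* = 2.069 (one-sided for 98%)
Upper bound = x̄ + t* · s/√n = 114.1 + 2.069 · 18.0/√177 = 116.90

We are 98% confident that μ ≤ 116.90.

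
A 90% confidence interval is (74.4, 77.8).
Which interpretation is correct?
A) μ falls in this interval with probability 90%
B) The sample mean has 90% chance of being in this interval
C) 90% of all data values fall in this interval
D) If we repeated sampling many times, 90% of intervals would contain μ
D

A) Wrong — μ is fixed; the randomness lives in the interval, not in μ.
B) Wrong — x̄ is observed and sits in the interval by construction.
C) Wrong — a CI is about the parameter μ, not individual data values.
D) Correct — this is the frequentist long-run coverage interpretation.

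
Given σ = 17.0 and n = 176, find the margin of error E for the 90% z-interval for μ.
Margin of error = 2.11

Margin of error = z* · σ/√n
= 1.645 · 17.0/√176
= 1.645 · 17.0/13.2665
= 2.11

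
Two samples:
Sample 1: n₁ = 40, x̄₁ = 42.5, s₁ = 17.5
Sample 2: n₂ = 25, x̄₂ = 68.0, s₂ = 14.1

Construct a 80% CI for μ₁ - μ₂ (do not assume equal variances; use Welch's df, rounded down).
(-30.62, -20.38)

Difference: x̄₁ - x̄₂ = -25.50
SE = √(s₁²/n₁ + s₂²/n₂) = √(17.5²/40 + 14.1²/25) = 3.9508
df = 58.88 → 58 (Welch–Satterthwaite, rounded down)
t* = 1.296

CI: -25.50 ± 1.296 · 3.9508 = -25.50 ± 5.12 = (-30.62, -20.38)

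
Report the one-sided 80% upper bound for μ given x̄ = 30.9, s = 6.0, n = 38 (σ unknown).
μ ≤ 31.73

Upper bound (one-sided):
t* = 0.851 (one-sided for 80%)
Upper bound = x̄ + t* · s/√n = 30.9 + 0.851 · 6.0/√38 = 31.73

We are 80% confident that μ ≤ 31.73.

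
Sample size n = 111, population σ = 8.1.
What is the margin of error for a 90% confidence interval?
Margin of error = 1.26

Margin of error = z* · σ/√n
= 1.645 · 8.1/√111
= 1.645 · 8.1/10.5357
= 1.26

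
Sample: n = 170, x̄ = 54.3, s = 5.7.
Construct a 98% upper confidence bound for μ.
μ ≤ 55.20

Upper bound (one-sided):
t* = 2.070 (one-sided for 98%)
Upper bound = x̄ + t* · s/√n = 54.3 + 2.070 · 5.7/√170 = 55.20

We are 98% confident that μ ≤ 55.20.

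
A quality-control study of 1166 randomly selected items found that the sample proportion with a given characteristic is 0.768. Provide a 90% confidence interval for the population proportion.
(0.748, 0.788)

Proportion CI:
SE = √(p̂(1-p̂)/n) = √(0.768 · 0.232 / 1166) = 0.01236

z* = 1.645
Margin = z* · SE = 1.645 · 0.01236 = 0.0203

CI: 0.768 ± 0.0203 = (0.748, 0.788)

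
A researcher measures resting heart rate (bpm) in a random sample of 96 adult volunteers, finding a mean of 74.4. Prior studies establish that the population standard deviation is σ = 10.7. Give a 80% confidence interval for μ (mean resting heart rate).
(73.00, 75.80)

z-interval (σ known):
z* = 1.282 for 80% confidence

Margin of error = z* · σ/√n = 1.282 · 10.7/√96 = 1.40

CI: (74.4 - 1.40, 74.4 + 1.40) = (73.00, 75.80)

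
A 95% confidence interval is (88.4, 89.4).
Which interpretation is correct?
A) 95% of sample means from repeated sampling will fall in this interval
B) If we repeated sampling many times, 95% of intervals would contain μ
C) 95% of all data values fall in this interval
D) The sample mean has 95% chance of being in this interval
B

A) Wrong — coverage applies to intervals containing μ, not to future x̄ values.
B) Correct — this is the frequentist long-run coverage interpretation.
C) Wrong — a CI is about the parameter μ, not individual data values.
D) Wrong — x̄ is observed and sits in the interval by construction.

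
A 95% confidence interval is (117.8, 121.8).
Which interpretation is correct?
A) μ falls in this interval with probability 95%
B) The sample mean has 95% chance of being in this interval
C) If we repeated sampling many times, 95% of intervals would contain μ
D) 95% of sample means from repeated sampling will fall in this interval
C

A) Wrong — μ is fixed; the randomness lives in the interval, not in μ.
B) Wrong — x̄ is observed and sits in the interval by construction.
C) Correct — this is the frequentist long-run coverage interpretation.
D) Wrong — coverage applies to intervals containing μ, not to future x̄ values.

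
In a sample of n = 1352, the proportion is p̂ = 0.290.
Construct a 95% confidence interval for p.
(0.266, 0.314)

Proportion CI:
SE = √(p̂(1-p̂)/n) = √(0.290 · 0.710 / 1352) = 0.01234

z* = 1.960
Margin = z* · SE = 1.960 · 0.01234 = 0.0242

CI: 0.290 ± 0.0242 = (0.266, 0.314)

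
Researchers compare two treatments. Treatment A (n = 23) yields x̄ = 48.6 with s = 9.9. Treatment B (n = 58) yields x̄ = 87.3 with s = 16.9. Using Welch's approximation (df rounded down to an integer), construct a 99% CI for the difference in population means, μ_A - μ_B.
(-46.73, -30.67)

Difference: x̄₁ - x̄₂ = -38.70
SE = √(s₁²/n₁ + s₂²/n₂) = √(9.9²/23 + 16.9²/58) = 3.0308
df = 67.46 → 67 (Welch–Satterthwaite, rounded down)
t* = 2.651

CI: -38.70 ± 2.651 · 3.0308 = -38.70 ± 8.03 = (-46.73, -30.67)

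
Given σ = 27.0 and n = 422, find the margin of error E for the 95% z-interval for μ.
Margin of error = 2.58

Margin of error = z* · σ/√n
= 1.960 · 27.0/√422
= 1.960 · 27.0/20.5426
= 2.58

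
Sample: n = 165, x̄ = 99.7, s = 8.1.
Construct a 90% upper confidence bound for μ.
μ ≤ 100.51

Upper bound (one-sided):
t* = 1.287 (one-sided for 90%)
Upper bound = x̄ + t* · s/√n = 99.7 + 1.287 · 8.1/√165 = 100.51

We are 90% confident that μ ≤ 100.51.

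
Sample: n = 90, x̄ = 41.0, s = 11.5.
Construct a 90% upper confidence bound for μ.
μ ≤ 42.56

Upper bound (one-sided):
t* = 1.291 (one-sided for 90%)
Upper bound = x̄ + t* · s/√n = 41.0 + 1.291 · 11.5/√90 = 42.56

We are 90% confident that μ ≤ 42.56.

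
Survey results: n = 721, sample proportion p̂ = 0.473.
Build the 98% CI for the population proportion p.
(0.430, 0.516)

Proportion CI:
SE = √(p̂(1-p̂)/n) = √(0.473 · 0.527 / 721) = 0.01859

z* = 2.326
Margin = z* · SE = 2.326 · 0.01859 = 0.0432

CI: 0.473 ± 0.0432 = (0.430, 0.516)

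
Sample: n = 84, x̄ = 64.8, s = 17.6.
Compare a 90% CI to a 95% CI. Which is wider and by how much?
95% CI is wider by 1.25

df = 83
90% CI: t* = 1.663, (61.61, 67.99), width = 2 · t* · s/√n = 6.39
95% CI: t* = 1.989, (60.98, 68.62), width = 2 · t* · s/√n = 7.64

The 95% CI is wider by 7.64 - 6.39 = 1.25.
Higher confidence requires a wider interval.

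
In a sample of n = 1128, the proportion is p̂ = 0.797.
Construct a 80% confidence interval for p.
(0.782, 0.812)

Proportion CI:
SE = √(p̂(1-p̂)/n) = √(0.797 · 0.203 / 1128) = 0.01198

z* = 1.282
Margin = z* · SE = 1.282 · 0.01198 = 0.0154

CI: 0.797 ± 0.0154 = (0.782, 0.812)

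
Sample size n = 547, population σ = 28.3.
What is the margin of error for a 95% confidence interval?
Margin of error = 2.37

Margin of error = z* · σ/√n
= 1.960 · 28.3/√547
= 1.960 · 28.3/23.3880
= 2.37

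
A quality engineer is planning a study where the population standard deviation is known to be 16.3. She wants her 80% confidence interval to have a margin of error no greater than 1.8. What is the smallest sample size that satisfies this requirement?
n ≥ 135

For margin E ≤ 1.8:
n ≥ (z* · σ / E)²
n ≥ (1.282 · 16.3 / 1.8)²
n ≥ 134.77

Minimum n = 135 (rounding up)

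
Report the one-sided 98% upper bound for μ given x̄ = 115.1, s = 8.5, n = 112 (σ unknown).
μ ≤ 116.77

Upper bound (one-sided):
t* = 2.078 (one-sided for 98%)
Upper bound = x̄ + t* · s/√n = 115.1 + 2.078 · 8.5/√112 = 116.77

We are 98% confident that μ ≤ 116.77.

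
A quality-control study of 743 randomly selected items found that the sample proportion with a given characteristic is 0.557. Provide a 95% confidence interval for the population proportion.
(0.521, 0.593)

Proportion CI:
SE = √(p̂(1-p̂)/n) = √(0.557 · 0.443 / 743) = 0.01822

z* = 1.960
Margin = z* · SE = 1.960 · 0.01822 = 0.0357

CI: 0.557 ± 0.0357 = (0.521, 0.593)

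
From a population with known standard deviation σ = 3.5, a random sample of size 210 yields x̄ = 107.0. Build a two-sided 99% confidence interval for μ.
(106.38, 107.62)

z-interval (σ known):
z* = 2.576 for 99% confidence

Margin of error = z* · σ/√n = 2.576 · 3.5/√210 = 0.62

CI: (107.0 - 0.62, 107.0 + 0.62) = (106.38, 107.62)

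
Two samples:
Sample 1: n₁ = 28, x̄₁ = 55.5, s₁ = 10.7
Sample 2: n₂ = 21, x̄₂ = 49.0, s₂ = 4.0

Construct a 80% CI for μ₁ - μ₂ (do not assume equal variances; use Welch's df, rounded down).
(3.62, 9.38)

Difference: x̄₁ - x̄₂ = 6.50
SE = √(s₁²/n₁ + s₂²/n₂) = √(10.7²/28 + 4.0²/21) = 2.2025
df = 36.30 → 36 (Welch–Satterthwaite, rounded down)
t* = 1.306

CI: 6.50 ± 1.306 · 2.2025 = 6.50 ± 2.88 = (3.62, 9.38)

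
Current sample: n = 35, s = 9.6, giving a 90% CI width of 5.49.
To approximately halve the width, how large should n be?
n ≈ 140

CI width ∝ 1/√n
To reduce width by factor 2, need √n to grow by 2 → need 2² = 4 times as many samples.

Current: n = 35, width = 5.49
New: n = 140, width ≈ 2.69

Width reduced by factor of 5.49/2.69 = 2.04.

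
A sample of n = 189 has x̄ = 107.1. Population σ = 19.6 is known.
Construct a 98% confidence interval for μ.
(103.78, 110.42)

z-interval (σ known):
z* = 2.326 for 98% confidence

Margin of error = z* · σ/√n = 2.326 · 19.6/√189 = 3.32

CI: (107.1 - 3.32, 107.1 + 3.32) = (103.78, 110.42)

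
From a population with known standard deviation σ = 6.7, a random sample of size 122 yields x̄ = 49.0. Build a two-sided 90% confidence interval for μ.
(48.00, 50.00)

z-interval (σ known):
z* = 1.645 for 90% confidence

Margin of error = z* · σ/√n = 1.645 · 6.7/√122 = 1.00

CI: (49.0 - 1.00, 49.0 + 1.00) = (48.00, 50.00)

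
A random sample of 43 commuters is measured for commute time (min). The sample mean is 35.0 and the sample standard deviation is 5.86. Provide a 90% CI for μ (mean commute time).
(33.50, 36.50)

t-interval (σ unknown):
df = n - 1 = 42
t* = 1.682 for 90% confidence

Margin of error = t* · s/√n = 1.682 · 5.86/√43 = 1.50

CI: (33.50, 36.50)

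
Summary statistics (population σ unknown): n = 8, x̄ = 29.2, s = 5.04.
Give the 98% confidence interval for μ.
(23.86, 34.54)

t-interval (σ unknown):
df = n - 1 = 7
t* = 2.998 for 98% confidence

Margin of error = t* · s/√n = 2.998 · 5.04/√8 = 5.34

CI: (23.86, 34.54)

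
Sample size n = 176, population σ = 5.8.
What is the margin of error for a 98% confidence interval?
Margin of error = 1.02

Margin of error = z* · σ/√n
= 2.326 · 5.8/√176
= 2.326 · 5.8/13.2665
= 1.02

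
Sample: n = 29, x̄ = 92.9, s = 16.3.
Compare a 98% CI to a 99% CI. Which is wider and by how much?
99% CI is wider by 1.80

df = 28
98% CI: t* = 2.467, (85.43, 100.37), width = 2 · t* · s/√n = 14.93
99% CI: t* = 2.763, (84.54, 101.26), width = 2 · t* · s/√n = 16.73

The 99% CI is wider by 16.73 - 14.93 = 1.80.
Higher confidence requires a wider interval.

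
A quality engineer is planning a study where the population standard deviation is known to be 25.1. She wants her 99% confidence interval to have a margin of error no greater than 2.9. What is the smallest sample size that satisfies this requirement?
n ≥ 498

For margin E ≤ 2.9:
n ≥ (z* · σ / E)²
n ≥ (2.576 · 25.1 / 2.9)²
n ≥ 497.10

Minimum n = 498 (rounding up)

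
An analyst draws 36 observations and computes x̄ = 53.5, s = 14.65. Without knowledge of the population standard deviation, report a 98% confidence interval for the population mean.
(47.55, 59.45)

t-interval (σ unknown):
df = n - 1 = 35
t* = 2.438 for 98% confidence

Margin of error = t* · s/√n = 2.438 · 14.65/√36 = 5.95

CI: (47.55, 59.45)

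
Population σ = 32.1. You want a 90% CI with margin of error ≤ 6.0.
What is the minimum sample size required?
n ≥ 78

For margin E ≤ 6.0:
n ≥ (z* · σ / E)²
n ≥ (1.645 · 32.1 / 6.0)²
n ≥ 77.45

Minimum n = 78 (rounding up)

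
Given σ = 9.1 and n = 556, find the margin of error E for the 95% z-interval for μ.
Margin of error = 0.76

Margin of error = z* · σ/√n
= 1.960 · 9.1/√556
= 1.960 · 9.1/23.5797
= 0.76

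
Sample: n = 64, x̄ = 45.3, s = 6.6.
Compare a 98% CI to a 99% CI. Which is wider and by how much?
99% CI is wider by 0.44

df = 63
98% CI: t* = 2.387, (43.33, 47.27), width = 2 · t* · s/√n = 3.94
99% CI: t* = 2.656, (43.11, 47.49), width = 2 · t* · s/√n = 4.38

The 99% CI is wider by 4.38 - 3.94 = 0.44.
Higher confidence requires a wider interval.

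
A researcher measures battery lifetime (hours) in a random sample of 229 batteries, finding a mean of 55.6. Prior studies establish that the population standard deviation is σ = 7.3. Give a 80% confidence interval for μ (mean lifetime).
(54.98, 56.22)

z-interval (σ known):
z* = 1.282 for 80% confidence

Margin of error = z* · σ/√n = 1.282 · 7.3/√229 = 0.62

CI: (55.6 - 0.62, 55.6 + 0.62) = (54.98, 56.22)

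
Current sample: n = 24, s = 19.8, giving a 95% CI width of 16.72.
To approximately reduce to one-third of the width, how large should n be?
n ≈ 216

CI width ∝ 1/√n
To reduce width by factor 3, need √n to grow by 3 → need 3² = 9 times as many samples.

Current: n = 24, width = 16.72
New: n = 216, width ≈ 5.31

Width reduced by factor of 16.72/5.31 = 3.15.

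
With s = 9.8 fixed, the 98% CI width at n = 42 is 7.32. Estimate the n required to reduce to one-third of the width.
n ≈ 378

CI width ∝ 1/√n
To reduce width by factor 3, need √n to grow by 3 → need 3² = 9 times as many samples.

Current: n = 42, width = 7.32
New: n = 378, width ≈ 2.35

Width reduced by factor of 7.32/2.35 = 3.11.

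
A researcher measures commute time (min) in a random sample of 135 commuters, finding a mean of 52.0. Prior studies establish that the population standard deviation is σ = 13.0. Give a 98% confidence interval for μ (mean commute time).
(49.40, 54.60)

z-interval (σ known):
z* = 2.326 for 98% confidence

Margin of error = z* · σ/√n = 2.326 · 13.0/√135 = 2.60

CI: (52.0 - 2.60, 52.0 + 2.60) = (49.40, 54.60)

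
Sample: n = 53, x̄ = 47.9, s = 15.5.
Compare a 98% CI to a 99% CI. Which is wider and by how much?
99% CI is wider by 1.17

df = 52
98% CI: t* = 2.400, (42.79, 53.01), width = 2 · t* · s/√n = 10.22
99% CI: t* = 2.674, (42.21, 53.59), width = 2 · t* · s/√n = 11.39

The 99% CI is wider by 11.39 - 10.22 = 1.17.
Higher confidence requires a wider interval.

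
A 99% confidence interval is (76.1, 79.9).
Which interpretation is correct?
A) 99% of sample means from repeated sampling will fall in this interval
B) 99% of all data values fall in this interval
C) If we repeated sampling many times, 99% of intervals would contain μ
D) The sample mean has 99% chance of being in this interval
C

A) Wrong — coverage applies to intervals containing μ, not to future x̄ values.
B) Wrong — a CI is about the parameter μ, not individual data values.
C) Correct — this is the frequentist long-run coverage interpretation.
D) Wrong — x̄ is observed and sits in the interval by construction.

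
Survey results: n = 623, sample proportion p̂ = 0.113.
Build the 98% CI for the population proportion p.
(0.083, 0.143)

Proportion CI:
SE = √(p̂(1-p̂)/n) = √(0.113 · 0.887 / 623) = 0.01268

z* = 2.326
Margin = z* · SE = 2.326 · 0.01268 = 0.0295

CI: 0.113 ± 0.0295 = (0.083, 0.143)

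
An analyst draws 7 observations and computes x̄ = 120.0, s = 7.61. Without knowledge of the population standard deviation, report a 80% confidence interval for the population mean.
(115.86, 124.14)

t-interval (σ unknown):
df = n - 1 = 6
t* = 1.440 for 80% confidence

Margin of error = t* · s/√n = 1.440 · 7.61/√7 = 4.14

CI: (115.86, 124.14)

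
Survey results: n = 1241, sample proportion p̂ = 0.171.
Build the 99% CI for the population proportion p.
(0.143, 0.199)

Proportion CI:
SE = √(p̂(1-p̂)/n) = √(0.171 · 0.829 / 1241) = 0.01069

z* = 2.576
Margin = z* · SE = 2.576 · 0.01069 = 0.0275

CI: 0.171 ± 0.0275 = (0.143, 0.199)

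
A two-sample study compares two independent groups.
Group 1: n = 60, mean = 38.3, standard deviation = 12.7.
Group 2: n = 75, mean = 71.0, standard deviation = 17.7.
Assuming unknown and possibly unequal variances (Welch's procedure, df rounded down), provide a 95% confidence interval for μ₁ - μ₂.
(-37.88, -27.52)

Difference: x̄₁ - x̄₂ = -32.70
SE = √(s₁²/n₁ + s₂²/n₂) = √(12.7²/60 + 17.7²/75) = 2.6202
df = 131.56 → 131 (Welch–Satterthwaite, rounded down)
t* = 1.978

CI: -32.70 ± 1.978 · 2.6202 = -32.70 ± 5.18 = (-37.88, -27.52)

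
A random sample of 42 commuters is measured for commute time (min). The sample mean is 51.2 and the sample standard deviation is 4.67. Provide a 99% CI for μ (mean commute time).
(49.25, 53.15)

t-interval (σ unknown):
df = n - 1 = 41
t* = 2.701 for 99% confidence

Margin of error = t* · s/√n = 2.701 · 4.67/√42 = 1.95

CI: (49.25, 53.15)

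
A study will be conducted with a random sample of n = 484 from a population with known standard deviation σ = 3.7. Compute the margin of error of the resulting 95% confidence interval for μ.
Margin of error = 0.33

Margin of error = z* · σ/√n
= 1.960 · 3.7/√484
= 1.960 · 3.7/22.0000
= 0.33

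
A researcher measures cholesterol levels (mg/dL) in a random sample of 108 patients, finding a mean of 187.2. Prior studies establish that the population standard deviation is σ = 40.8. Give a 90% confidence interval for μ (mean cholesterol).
(180.74, 193.66)

z-interval (σ known):
z* = 1.645 for 90% confidence

Margin of error = z* · σ/√n = 1.645 · 40.8/√108 = 6.46

CI: (187.2 - 6.46, 187.2 + 6.46) = (180.74, 193.66)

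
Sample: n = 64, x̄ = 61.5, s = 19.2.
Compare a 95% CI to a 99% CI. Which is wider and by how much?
99% CI is wider by 3.16

df = 63
95% CI: t* = 1.998, (56.70, 66.30), width = 2 · t* · s/√n = 9.59
99% CI: t* = 2.656, (55.13, 67.87), width = 2 · t* · s/√n = 12.75

The 99% CI is wider by 12.75 - 9.59 = 3.16.
Higher confidence requires a wider interval.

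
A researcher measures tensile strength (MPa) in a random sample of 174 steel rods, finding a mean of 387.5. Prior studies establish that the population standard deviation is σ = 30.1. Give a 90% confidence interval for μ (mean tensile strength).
(383.75, 391.25)

z-interval (σ known):
z* = 1.645 for 90% confidence

Margin of error = z* · σ/√n = 1.645 · 30.1/√174 = 3.75

CI: (387.5 - 3.75, 387.5 + 3.75) = (383.75, 391.25)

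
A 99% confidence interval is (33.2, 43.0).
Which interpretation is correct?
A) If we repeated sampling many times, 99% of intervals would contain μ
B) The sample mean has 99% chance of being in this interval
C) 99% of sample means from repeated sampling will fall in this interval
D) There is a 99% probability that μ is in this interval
A

A) Correct — this is the frequentist long-run coverage interpretation.
B) Wrong — x̄ is observed and sits in the interval by construction.
C) Wrong — coverage applies to intervals containing μ, not to future x̄ values.
D) Wrong — μ is fixed; the randomness lives in the interval, not in μ.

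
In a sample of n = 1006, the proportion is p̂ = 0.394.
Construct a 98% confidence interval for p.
(0.358, 0.430)

Proportion CI:
SE = √(p̂(1-p̂)/n) = √(0.394 · 0.606 / 1006) = 0.01541

z* = 2.326
Margin = z* · SE = 2.326 · 0.01541 = 0.0358

CI: 0.394 ± 0.0358 = (0.358, 0.430)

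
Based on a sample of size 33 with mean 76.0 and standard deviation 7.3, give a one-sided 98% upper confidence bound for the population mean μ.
μ ≤ 78.72

Upper bound (one-sided):
t* = 2.141 (one-sided for 98%)
Upper bound = x̄ + t* · s/√n = 76.0 + 2.141 · 7.3/√33 = 78.72

We are 98% confident that μ ≤ 78.72.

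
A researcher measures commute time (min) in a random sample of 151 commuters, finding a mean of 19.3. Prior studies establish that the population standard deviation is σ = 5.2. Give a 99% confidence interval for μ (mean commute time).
(18.21, 20.39)

z-interval (σ known):
z* = 2.576 for 99% confidence

Margin of error = z* · σ/√n = 2.576 · 5.2/√151 = 1.09

CI: (19.3 - 1.09, 19.3 + 1.09) = (18.21, 20.39)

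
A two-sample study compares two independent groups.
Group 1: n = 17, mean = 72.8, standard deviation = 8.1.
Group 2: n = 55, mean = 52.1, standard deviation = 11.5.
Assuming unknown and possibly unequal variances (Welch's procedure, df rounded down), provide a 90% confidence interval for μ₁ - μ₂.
(16.48, 24.92)

Difference: x̄₁ - x̄₂ = 20.70
SE = √(s₁²/n₁ + s₂²/n₂) = √(8.1²/17 + 11.5²/55) = 2.5028
df = 37.80 → 37 (Welch–Satterthwaite, rounded down)
t* = 1.687

CI: 20.70 ± 1.687 · 2.5028 = 20.70 ± 4.22 = (16.48, 24.92)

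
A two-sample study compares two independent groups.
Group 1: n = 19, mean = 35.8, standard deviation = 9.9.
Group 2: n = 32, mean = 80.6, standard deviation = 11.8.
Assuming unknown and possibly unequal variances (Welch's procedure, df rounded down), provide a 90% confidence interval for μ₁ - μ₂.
(-49.98, -39.62)

Difference: x̄₁ - x̄₂ = -44.80
SE = √(s₁²/n₁ + s₂²/n₂) = √(9.9²/19 + 11.8²/32) = 3.0838
df = 43.29 → 43 (Welch–Satterthwaite, rounded down)
t* = 1.681

CI: -44.80 ± 1.681 · 3.0838 = -44.80 ± 5.18 = (-49.98, -39.62)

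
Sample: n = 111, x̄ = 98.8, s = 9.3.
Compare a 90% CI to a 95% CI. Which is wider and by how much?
95% CI is wider by 0.57

df = 110
90% CI: t* = 1.659, (97.34, 100.26), width = 2 · t* · s/√n = 2.93
95% CI: t* = 1.982, (97.05, 100.55), width = 2 · t* · s/√n = 3.50

The 95% CI is wider by 3.50 - 2.93 = 0.57.
Higher confidence requires a wider interval.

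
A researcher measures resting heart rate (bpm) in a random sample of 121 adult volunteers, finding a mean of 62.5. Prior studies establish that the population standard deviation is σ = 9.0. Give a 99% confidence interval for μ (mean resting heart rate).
(60.39, 64.61)

z-interval (σ known):
z* = 2.576 for 99% confidence

Margin of error = z* · σ/√n = 2.576 · 9.0/√121 = 2.11

CI: (62.5 - 2.11, 62.5 + 2.11) = (60.39, 64.61)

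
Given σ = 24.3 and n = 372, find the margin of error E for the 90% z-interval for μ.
Margin of error = 2.07

Margin of error = z* · σ/√n
= 1.645 · 24.3/√372
= 1.645 · 24.3/19.2873
= 2.07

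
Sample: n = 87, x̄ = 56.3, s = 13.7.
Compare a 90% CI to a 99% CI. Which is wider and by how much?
99% CI is wider by 2.85

df = 86
90% CI: t* = 1.663, (53.86, 58.74), width = 2 · t* · s/√n = 4.89
99% CI: t* = 2.634, (52.43, 60.17), width = 2 · t* · s/√n = 7.74

The 99% CI is wider by 7.74 - 4.89 = 2.85.
Higher confidence requires a wider interval.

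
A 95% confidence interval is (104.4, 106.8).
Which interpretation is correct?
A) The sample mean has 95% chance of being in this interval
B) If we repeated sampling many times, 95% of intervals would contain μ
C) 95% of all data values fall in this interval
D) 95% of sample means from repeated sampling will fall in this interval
B

A) Wrong — x̄ is observed and sits in the interval by construction.
B) Correct — this is the frequentist long-run coverage interpretation.
C) Wrong — a CI is about the parameter μ, not individual data values.
D) Wrong — coverage applies to intervals containing μ, not to future x̄ values.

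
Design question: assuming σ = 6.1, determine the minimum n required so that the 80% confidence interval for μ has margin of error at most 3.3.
n ≥ 6

For margin E ≤ 3.3:
n ≥ (z* · σ / E)²
n ≥ (1.282 · 6.1 / 3.3)²
n ≥ 5.62

Minimum n = 6 (rounding up)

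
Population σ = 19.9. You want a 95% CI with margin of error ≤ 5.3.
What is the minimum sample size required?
n ≥ 55

For margin E ≤ 5.3:
n ≥ (z* · σ / E)²
n ≥ (1.960 · 19.9 / 5.3)²
n ≥ 54.16

Minimum n = 55 (rounding up)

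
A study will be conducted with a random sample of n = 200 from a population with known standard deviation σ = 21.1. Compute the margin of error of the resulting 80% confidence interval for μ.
Margin of error = 1.91

Margin of error = z* · σ/√n
= 1.282 · 21.1/√200
= 1.282 · 21.1/14.1421
= 1.91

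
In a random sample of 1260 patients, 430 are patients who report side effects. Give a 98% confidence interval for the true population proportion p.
(0.310, 0.372)

Proportion CI:
p̂ = 430/1260 = 0.34127
SE = √(p̂(1-p̂)/n) = √(0.34127 · 0.65873 / 1260) = 0.01336

z* = 2.326
Margin = z* · SE = 2.326 · 0.01336 = 0.0311

CI: 0.34127 ± 0.0311 = (0.310, 0.372)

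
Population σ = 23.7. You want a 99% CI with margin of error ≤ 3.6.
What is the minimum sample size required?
n ≥ 288

For margin E ≤ 3.6:
n ≥ (z* · σ / E)²
n ≥ (2.576 · 23.7 / 3.6)²
n ≥ 287.60

Minimum n = 288 (rounding up)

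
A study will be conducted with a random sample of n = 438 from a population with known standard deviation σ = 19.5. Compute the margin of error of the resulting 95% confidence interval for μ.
Margin of error = 1.83

Margin of error = z* · σ/√n
= 1.960 · 19.5/√438
= 1.960 · 19.5/20.9284
= 1.83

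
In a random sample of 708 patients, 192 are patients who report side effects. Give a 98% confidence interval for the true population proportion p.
(0.232, 0.310)

Proportion CI:
p̂ = 192/708 = 0.27119
SE = √(p̂(1-p̂)/n) = √(0.27119 · 0.72881 / 708) = 0.01671

z* = 2.326
Margin = z* · SE = 2.326 · 0.01671 = 0.0389

CI: 0.27119 ± 0.0389 = (0.232, 0.310)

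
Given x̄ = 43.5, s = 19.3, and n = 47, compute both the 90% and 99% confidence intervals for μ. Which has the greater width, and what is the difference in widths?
99% CI is wider by 5.68

df = 46
90% CI: t* = 1.679, (38.77, 48.23), width = 2 · t* · s/√n = 9.45
99% CI: t* = 2.687, (35.94, 51.06), width = 2 · t* · s/√n = 15.13

The 99% CI is wider by 15.13 - 9.45 = 5.68.
Higher confidence requires a wider interval.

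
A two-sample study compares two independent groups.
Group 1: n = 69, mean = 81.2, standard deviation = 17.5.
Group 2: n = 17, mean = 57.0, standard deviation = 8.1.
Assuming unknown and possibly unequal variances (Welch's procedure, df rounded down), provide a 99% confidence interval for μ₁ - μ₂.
(16.52, 31.88)

Difference: x̄₁ - x̄₂ = 24.20
SE = √(s₁²/n₁ + s₂²/n₂) = √(17.5²/69 + 8.1²/17) = 2.8806
df = 56.41 → 56 (Welch–Satterthwaite, rounded down)
t* = 2.667

CI: 24.20 ± 2.667 · 2.8806 = 24.20 ± 7.68 = (16.52, 31.88)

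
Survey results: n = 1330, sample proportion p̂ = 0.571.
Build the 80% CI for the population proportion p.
(0.554, 0.588)

Proportion CI:
SE = √(p̂(1-p̂)/n) = √(0.571 · 0.429 / 1330) = 0.01357

z* = 1.282
Margin = z* · SE = 1.282 · 0.01357 = 0.0174

CI: 0.571 ± 0.0174 = (0.554, 0.588)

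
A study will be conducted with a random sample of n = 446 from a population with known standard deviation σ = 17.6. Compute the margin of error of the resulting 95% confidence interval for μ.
Margin of error = 1.63

Margin of error = z* · σ/√n
= 1.960 · 17.6/√446
= 1.960 · 17.6/21.1187
= 1.63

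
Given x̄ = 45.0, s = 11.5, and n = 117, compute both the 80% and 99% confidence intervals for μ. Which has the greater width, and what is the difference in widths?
99% CI is wider by 2.83

df = 116
80% CI: t* = 1.289, (43.63, 46.37), width = 2 · t* · s/√n = 2.74
99% CI: t* = 2.619, (42.22, 47.78), width = 2 · t* · s/√n = 5.57

The 99% CI is wider by 5.57 - 2.74 = 2.83.
Higher confidence requires a wider interval.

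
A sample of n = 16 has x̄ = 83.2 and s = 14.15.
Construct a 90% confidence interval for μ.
(77.00, 89.40)

t-interval (σ unknown):
df = n - 1 = 15
t* = 1.753 for 90% confidence

Margin of error = t* · s/√n = 1.753 · 14.15/√16 = 6.20

CI: (77.00, 89.40)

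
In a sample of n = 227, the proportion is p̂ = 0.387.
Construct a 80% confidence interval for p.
(0.346, 0.428)

Proportion CI:
SE = √(p̂(1-p̂)/n) = √(0.387 · 0.613 / 227) = 0.03233

z* = 1.282
Margin = z* · SE = 1.282 · 0.03233 = 0.0414

CI: 0.387 ± 0.0414 = (0.346, 0.428)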